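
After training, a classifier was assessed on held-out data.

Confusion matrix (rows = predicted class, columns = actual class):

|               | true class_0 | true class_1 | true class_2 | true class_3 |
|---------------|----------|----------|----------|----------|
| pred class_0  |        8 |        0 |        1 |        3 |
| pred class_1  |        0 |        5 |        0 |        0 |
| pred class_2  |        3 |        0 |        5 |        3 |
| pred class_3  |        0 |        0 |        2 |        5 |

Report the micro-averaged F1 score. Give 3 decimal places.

0.657

Micro-averaging pools counts across classes: ΣTP=23, ΣFP=12, ΣFN=12.
Micro-F1 score = 2·TP/(2·TP+FP+FN) on pooled counts = 0.657 (equals overall accuracy in single-label multiclass).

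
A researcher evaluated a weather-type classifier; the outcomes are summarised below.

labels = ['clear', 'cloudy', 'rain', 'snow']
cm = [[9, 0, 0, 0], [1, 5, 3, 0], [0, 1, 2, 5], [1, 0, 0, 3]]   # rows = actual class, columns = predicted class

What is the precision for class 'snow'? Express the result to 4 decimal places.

0.3750

Take TP from the diagonal, FP from the rest of the 'snow' prediction marginal, FN from the rest of the 'snow' actual marginal.
precision = TP/(TP+FP).
snow: TP=3, FP=0+0+5=5 → 3/8 = 0.37500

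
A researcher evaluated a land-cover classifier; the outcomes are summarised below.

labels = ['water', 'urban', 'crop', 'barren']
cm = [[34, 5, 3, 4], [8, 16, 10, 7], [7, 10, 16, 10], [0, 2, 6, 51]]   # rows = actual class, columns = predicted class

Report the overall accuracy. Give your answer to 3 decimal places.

0.619

Accuracy = trace / total = (34+16+16+51=117) / 189 = 117/189 = 0.619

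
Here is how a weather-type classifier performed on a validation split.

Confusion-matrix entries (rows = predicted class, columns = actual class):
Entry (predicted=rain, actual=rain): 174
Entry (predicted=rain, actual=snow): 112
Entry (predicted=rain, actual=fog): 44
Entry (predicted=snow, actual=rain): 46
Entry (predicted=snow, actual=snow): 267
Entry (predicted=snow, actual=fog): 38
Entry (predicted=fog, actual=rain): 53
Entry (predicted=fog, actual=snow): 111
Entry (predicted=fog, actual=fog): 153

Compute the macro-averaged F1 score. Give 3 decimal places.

Per-class F1 score (2·TP/(2·TP+FP+FN)):
  rain: TP=174, FP=112+44=156, FN=46+53=99 → 348/603 = 0.5771
  snow: TP=267, FP=46+38=84, FN=112+111=223 → 534/841 = 0.6350
  fog: TP=153, FP=53+111=164, FN=44+38=82 → 306/552 = 0.5543
Macro-F1 score = mean = (0.5771 + 0.6350 + 0.5543) / 3 = 0.589

0.589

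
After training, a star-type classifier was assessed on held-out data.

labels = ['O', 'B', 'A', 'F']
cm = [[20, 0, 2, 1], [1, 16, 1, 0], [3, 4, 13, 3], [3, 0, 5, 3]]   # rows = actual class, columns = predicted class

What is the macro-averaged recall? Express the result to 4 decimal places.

Per-class recall (TP/(TP+FN)):
  O: TP=20, FN=0+2+1=3 → 20/23 = 0.86957
  B: TP=16, FN=1+1+0=2 → 16/18 = 0.88889
  A: TP=13, FN=3+4+3=10 → 13/23 = 0.56522
  F: TP=3, FN=3+0+5=8 → 3/11 = 0.27273
Macro-recall = mean = (0.86957 + 0.88889 + 0.56522 + 0.27273) / 4 = 0.6491

0.6491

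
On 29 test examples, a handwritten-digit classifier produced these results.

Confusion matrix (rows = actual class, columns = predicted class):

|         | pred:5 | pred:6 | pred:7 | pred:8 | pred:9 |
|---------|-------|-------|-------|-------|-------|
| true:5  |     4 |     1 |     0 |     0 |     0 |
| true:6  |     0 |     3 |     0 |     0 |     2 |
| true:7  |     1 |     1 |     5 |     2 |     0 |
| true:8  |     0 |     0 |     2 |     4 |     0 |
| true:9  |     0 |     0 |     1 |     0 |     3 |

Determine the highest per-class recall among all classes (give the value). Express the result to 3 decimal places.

Per-class recall (TP/(TP+FN)):
  5: TP=4, FN=1+0+0+0=1 → 4/5 = 0.8000
  6: TP=3, FN=0+0+0+2=2 → 3/5 = 0.6000
  7: TP=5, FN=1+1+2+0=4 → 5/9 = 0.5556
  8: TP=4, FN=0+0+2+0=2 → 4/6 = 0.6667
  9: TP=3, FN=0+0+1+0=1 → 3/4 = 0.7500
Highest is class '5' with recall = 0.800.

0.800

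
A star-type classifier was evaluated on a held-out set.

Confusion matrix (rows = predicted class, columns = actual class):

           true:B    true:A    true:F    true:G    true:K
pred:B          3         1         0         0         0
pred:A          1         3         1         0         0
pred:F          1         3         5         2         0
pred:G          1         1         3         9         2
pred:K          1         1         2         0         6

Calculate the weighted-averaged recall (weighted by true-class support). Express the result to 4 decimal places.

Per-class recall (TP/(TP+FN)):
  B: TP=3, FN=1+1+1+1=4 → 3/7 = 0.42857
  A: TP=3, FN=1+3+1+1=6 → 3/9 = 0.33333
  F: TP=5, FN=0+1+3+2=6 → 5/11 = 0.45455
  G: TP=9, FN=0+0+2+0=2 → 9/11 = 0.81818
  K: TP=6, FN=0+0+0+2=2 → 6/8 = 0.75000
Weighted-recall = Σ (supportᵢ/N)·recallᵢ with N=46: (7/46)·0.42857 + (9/46)·0.33333 + (11/46)·0.45455 + (11/46)·0.81818 + (8/46)·0.75000 = 0.5652

0.5652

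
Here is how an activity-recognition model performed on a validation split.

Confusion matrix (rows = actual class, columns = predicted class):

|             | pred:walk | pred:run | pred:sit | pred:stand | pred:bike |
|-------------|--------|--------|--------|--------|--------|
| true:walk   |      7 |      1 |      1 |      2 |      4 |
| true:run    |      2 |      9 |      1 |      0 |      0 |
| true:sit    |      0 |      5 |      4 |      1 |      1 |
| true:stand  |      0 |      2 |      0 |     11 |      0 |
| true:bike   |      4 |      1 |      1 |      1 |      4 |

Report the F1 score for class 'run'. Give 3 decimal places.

0.600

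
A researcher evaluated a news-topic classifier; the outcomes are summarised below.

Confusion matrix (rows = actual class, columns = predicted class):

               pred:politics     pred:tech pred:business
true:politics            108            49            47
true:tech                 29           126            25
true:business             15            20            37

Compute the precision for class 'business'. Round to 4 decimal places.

0.3394

Take TP from the diagonal, FP from the rest of the 'business' prediction marginal, FN from the rest of the 'business' actual marginal.
precision = TP/(TP+FP).
business: TP=37, FP=47+25=72 → 37/109 = 0.33945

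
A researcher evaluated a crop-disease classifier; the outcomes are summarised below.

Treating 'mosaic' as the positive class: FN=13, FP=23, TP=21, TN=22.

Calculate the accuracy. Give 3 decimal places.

Accuracy = (TP+TN)/N = (21+22)/79 = 0.544

0.544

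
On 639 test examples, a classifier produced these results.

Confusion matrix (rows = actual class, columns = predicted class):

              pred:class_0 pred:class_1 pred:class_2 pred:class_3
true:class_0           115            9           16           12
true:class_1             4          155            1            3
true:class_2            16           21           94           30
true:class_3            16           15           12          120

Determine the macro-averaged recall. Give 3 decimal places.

Per-class recall (TP/(TP+FN)):
  class_0: TP=115, FN=9+16+12=37 → 115/152 = 0.7566
  class_1: TP=155, FN=4+1+3=8 → 155/163 = 0.9509
  class_2: TP=94, FN=16+21+30=67 → 94/161 = 0.5839
  class_3: TP=120, FN=16+15+12=43 → 120/163 = 0.7362
Macro-recall = mean = (0.7566 + 0.9509 + 0.5839 + 0.7362) / 4 = 0.757

0.757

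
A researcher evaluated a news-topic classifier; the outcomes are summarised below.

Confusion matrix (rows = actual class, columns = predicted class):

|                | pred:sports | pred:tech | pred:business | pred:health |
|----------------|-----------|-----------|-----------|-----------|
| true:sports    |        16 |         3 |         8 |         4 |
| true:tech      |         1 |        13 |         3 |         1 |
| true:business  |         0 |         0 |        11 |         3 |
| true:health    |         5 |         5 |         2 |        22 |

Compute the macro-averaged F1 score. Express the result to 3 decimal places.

Per-class F1 score (2·TP/(2·TP+FP+FN)):
  sports: TP=16, FP=1+0+5=6, FN=3+8+4=15 → 32/53 = 0.6038
  tech: TP=13, FP=3+0+5=8, FN=1+3+1=5 → 26/39 = 0.6667
  business: TP=11, FP=8+3+2=13, FN=0+0+3=3 → 22/38 = 0.5789
  health: TP=22, FP=4+1+3=8, FN=5+5+2=12 → 44/64 = 0.6875
Macro-F1 score = mean = (0.6038 + 0.6667 + 0.5789 + 0.6875) / 4 = 0.634

0.634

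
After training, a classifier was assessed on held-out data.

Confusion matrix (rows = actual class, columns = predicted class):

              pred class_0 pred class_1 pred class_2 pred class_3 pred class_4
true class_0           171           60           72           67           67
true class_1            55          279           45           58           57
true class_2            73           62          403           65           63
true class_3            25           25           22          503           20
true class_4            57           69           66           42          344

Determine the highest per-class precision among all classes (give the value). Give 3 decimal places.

0.684

Per-class precision (TP/(TP+FP)):
  class_0: TP=171, FP=55+73+25+57=210 → 171/381 = 0.4488
  class_1: TP=279, FP=60+62+25+69=216 → 279/495 = 0.5636
  class_2: TP=403, FP=72+45+22+66=205 → 403/608 = 0.6628
  class_3: TP=503, FP=67+58+65+42=232 → 503/735 = 0.6844
  class_4: TP=344, FP=67+57+63+20=207 → 344/551 = 0.6243
Highest is class 'class_3' with precision = 0.684.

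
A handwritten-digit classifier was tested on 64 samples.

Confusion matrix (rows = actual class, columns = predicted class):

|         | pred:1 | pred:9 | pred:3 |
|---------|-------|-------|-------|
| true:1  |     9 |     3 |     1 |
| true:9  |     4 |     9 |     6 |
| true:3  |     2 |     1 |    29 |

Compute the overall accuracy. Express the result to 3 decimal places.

Accuracy = trace / total = (9+9+29=47) / 64 = 47/64 = 0.734

0.734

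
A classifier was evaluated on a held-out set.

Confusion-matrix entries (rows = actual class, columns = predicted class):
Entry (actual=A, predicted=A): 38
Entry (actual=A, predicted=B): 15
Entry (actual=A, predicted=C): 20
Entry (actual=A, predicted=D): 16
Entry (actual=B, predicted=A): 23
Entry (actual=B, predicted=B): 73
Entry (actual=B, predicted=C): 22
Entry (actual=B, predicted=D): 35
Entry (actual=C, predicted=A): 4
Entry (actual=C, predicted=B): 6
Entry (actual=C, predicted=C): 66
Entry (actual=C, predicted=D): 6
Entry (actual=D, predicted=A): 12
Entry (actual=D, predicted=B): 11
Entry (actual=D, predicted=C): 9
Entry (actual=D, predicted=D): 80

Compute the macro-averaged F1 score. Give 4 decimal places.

Per-class F1 score (2·TP/(2·TP+FP+FN)):
  A: TP=38, FP=23+4+12=39, FN=15+20+16=51 → 76/166 = 0.45783
  B: TP=73, FP=15+6+11=32, FN=23+22+35=80 → 146/258 = 0.56589
  C: TP=66, FP=20+22+9=51, FN=4+6+6=16 → 132/199 = 0.66332
  D: TP=80, FP=16+35+6=57, FN=12+11+9=32 → 160/249 = 0.64257
Macro-F1 score = mean = (0.45783 + 0.56589 + 0.66332 + 0.64257) / 4 = 0.5824

0.5824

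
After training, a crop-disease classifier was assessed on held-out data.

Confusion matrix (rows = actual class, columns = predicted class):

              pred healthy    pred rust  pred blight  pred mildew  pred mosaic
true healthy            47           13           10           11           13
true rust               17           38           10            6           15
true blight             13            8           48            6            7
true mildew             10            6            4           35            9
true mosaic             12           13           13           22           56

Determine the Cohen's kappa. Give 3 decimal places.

0.381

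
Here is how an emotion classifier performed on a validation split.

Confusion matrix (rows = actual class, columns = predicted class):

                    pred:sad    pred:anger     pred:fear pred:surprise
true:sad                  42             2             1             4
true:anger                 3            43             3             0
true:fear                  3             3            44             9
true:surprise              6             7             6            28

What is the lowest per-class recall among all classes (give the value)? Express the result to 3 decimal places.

0.596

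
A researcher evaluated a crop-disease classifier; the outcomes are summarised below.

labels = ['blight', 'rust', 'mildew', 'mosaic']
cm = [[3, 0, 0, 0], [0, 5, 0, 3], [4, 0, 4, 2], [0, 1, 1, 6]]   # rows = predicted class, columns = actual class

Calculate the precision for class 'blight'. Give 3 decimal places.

precision = TP/(TP+FP).
blight: TP=3, FP=0+0+0=0 → 3/3 = 1.0000

1.000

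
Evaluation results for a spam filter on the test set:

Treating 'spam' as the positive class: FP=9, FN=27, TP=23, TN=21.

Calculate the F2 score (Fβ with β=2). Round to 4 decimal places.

0.4957

Fβ = (1+β²)·TP / ((1+β²)·TP + β²·FN + FP), with β²=4
= 5·23 / (5·23 + 4·27 + 9) = 0.4957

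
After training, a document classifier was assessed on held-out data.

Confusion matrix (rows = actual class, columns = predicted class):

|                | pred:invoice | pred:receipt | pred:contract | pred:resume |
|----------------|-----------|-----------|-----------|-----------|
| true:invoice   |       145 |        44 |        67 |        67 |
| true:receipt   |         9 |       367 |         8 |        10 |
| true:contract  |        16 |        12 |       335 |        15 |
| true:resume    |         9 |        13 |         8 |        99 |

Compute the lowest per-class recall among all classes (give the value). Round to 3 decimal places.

0.449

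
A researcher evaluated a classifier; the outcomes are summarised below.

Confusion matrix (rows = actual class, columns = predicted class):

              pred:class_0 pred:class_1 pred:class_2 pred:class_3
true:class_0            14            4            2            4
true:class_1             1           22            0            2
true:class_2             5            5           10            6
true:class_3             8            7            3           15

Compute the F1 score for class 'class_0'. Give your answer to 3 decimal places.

0.538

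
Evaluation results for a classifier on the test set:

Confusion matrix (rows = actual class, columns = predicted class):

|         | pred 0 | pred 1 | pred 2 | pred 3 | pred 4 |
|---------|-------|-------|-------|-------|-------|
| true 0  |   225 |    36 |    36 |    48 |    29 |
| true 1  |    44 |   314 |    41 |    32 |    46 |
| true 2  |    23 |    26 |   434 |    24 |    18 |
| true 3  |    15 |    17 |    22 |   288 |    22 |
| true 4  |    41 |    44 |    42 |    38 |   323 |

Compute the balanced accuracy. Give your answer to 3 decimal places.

0.708

Balanced accuracy = mean of per-class recall.
  0: recall = 225/374 = 0.6016
  1: recall = 314/477 = 0.6583
  2: recall = 434/525 = 0.8267
  3: recall = 288/364 = 0.7912
  4: recall = 323/488 = 0.6619
Mean = (0.6016 + 0.6583 + 0.8267 + 0.7912 + 0.6619) / 5 = 0.708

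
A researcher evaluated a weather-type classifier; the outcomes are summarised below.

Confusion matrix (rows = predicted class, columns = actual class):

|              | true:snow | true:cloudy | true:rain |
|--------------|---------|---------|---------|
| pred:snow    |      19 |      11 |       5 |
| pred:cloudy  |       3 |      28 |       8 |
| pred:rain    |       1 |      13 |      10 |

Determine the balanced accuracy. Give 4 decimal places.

0.5998

Balanced accuracy = mean of per-class recall.
  snow: recall = 19/23 = 0.82609
  cloudy: recall = 28/52 = 0.53846
  rain: recall = 10/23 = 0.43478
Mean = (0.82609 + 0.53846 + 0.43478) / 3 = 0.5998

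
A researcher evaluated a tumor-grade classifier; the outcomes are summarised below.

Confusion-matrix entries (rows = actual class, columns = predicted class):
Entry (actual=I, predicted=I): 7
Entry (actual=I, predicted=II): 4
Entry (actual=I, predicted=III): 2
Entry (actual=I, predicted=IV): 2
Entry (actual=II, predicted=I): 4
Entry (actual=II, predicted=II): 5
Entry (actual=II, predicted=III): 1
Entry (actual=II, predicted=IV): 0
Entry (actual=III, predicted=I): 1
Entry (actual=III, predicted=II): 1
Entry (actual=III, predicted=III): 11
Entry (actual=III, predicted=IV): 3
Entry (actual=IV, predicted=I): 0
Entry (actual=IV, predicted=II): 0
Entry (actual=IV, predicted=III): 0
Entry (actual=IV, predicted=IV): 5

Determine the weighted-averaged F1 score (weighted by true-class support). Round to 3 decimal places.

Per-class F1 score (2·TP/(2·TP+FP+FN)):
  I: TP=7, FP=4+1+0=5, FN=4+2+2=8 → 14/27 = 0.5185
  II: TP=5, FP=4+1+0=5, FN=4+1+0=5 → 10/20 = 0.5000
  III: TP=11, FP=2+1+0=3, FN=1+1+3=5 → 22/30 = 0.7333
  IV: TP=5, FP=2+0+3=5, FN=0+0+0=0 → 10/15 = 0.6667
Weighted-F1 score = Σ (supportᵢ/N)·F1 scoreᵢ with N=46: (15/46)·0.5185 + (10/46)·0.5000 + (16/46)·0.7333 + (5/46)·0.6667 = 0.605

0.605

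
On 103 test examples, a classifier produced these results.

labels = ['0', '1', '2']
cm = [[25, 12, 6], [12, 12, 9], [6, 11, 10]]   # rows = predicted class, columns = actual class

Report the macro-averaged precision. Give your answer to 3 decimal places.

0.438

Per-class precision (TP/(TP+FP)):
  0: TP=25, FP=12+6=18 → 25/43 = 0.5814
  1: TP=12, FP=12+9=21 → 12/33 = 0.3636
  2: TP=10, FP=6+11=17 → 10/27 = 0.3704
Macro-precision = mean = (0.5814 + 0.3636 + 0.3704) / 3 = 0.438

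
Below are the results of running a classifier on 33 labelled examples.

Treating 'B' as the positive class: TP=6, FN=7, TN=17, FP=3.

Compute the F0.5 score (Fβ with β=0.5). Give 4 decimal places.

0.6122

Fβ = (1+β²)·TP / ((1+β²)·TP + β²·FN + FP), with β²=1/4
= 1.25·6 / (1.25·6 + 0.25·7 + 3) = 0.6122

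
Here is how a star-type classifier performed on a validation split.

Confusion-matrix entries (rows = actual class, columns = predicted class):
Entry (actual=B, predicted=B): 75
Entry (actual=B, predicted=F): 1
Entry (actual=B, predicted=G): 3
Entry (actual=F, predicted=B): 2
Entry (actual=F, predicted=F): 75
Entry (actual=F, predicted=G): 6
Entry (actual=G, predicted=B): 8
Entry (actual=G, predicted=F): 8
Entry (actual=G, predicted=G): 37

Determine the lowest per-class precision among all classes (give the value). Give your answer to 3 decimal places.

Per-class precision (TP/(TP+FP)):
  B: TP=75, FP=2+8=10 → 75/85 = 0.8824
  F: TP=75, FP=1+8=9 → 75/84 = 0.8929
  G: TP=37, FP=3+6=9 → 37/46 = 0.8043
Lowest is class 'G' with precision = 0.804.

0.804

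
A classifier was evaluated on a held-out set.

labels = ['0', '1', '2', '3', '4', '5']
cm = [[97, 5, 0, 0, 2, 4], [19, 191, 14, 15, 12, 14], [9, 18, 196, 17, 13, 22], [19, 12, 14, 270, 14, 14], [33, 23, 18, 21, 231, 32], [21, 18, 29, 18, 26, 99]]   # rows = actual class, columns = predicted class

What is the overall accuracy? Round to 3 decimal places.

0.695

Accuracy = trace / total = (97+191+196+270+231+99=1084) / 1560 = 1084/1560 = 0.695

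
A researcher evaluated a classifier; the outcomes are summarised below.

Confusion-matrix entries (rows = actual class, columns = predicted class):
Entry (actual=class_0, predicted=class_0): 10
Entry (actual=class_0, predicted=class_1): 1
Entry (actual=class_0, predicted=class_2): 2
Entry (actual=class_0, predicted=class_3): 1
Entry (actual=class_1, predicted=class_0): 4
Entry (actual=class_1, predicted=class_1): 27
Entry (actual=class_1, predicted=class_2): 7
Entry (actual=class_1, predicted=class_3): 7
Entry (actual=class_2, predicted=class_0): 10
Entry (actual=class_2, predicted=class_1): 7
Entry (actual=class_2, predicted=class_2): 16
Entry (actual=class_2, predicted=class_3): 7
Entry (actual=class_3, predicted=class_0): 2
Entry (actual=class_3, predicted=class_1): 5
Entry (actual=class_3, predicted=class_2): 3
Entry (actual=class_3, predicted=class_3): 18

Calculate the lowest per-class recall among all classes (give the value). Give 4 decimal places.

Per-class recall (TP/(TP+FN)):
  class_0: TP=10, FN=1+2+1=4 → 10/14 = 0.71429
  class_1: TP=27, FN=4+7+7=18 → 27/45 = 0.60000
  class_2: TP=16, FN=10+7+7=24 → 16/40 = 0.40000
  class_3: TP=18, FN=2+5+3=10 → 18/28 = 0.64286
Lowest is class 'class_2' with recall = 0.4000.

0.4000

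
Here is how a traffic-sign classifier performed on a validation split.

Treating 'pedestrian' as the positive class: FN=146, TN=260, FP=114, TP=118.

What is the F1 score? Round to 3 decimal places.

0.476

Precision = TP/(TP+FP) = 118/232 = 0.5086
Recall = TP/(TP+FN) = 118/264 = 0.4470
F1 = 2·TP/(2·TP+FP+FN) = 236/496 = 0.476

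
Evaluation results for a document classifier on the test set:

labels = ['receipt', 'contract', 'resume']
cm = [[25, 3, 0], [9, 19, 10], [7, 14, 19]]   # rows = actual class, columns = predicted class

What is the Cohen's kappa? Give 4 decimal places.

0.3971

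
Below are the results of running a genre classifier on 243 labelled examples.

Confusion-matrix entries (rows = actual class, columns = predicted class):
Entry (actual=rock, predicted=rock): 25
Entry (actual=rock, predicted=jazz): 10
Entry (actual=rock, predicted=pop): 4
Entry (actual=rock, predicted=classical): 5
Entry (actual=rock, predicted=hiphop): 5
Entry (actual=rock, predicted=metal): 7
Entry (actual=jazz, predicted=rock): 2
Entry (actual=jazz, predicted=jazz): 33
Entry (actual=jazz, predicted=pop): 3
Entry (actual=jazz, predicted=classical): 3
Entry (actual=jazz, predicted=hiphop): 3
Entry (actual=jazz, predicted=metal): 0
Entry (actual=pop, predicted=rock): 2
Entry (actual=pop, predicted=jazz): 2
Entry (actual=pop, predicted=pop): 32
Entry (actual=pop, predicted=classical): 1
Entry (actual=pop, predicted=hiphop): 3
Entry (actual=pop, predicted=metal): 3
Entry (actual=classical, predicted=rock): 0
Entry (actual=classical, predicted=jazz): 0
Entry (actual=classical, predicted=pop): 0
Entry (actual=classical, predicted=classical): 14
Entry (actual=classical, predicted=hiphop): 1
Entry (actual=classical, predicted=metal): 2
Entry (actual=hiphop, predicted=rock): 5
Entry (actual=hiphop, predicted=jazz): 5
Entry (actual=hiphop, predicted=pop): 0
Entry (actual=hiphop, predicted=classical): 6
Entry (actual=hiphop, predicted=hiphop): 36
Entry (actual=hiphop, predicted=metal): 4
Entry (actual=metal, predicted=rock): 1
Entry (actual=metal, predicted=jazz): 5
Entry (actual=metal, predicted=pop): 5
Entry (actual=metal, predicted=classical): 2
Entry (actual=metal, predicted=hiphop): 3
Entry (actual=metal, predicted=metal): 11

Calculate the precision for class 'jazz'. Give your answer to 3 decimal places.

0.600

Take TP from the diagonal, FP from the rest of the 'jazz' prediction marginal, FN from the rest of the 'jazz' actual marginal.
precision = TP/(TP+FP).
jazz: TP=33, FP=10+2+0+5+5=22 → 33/55 = 0.6000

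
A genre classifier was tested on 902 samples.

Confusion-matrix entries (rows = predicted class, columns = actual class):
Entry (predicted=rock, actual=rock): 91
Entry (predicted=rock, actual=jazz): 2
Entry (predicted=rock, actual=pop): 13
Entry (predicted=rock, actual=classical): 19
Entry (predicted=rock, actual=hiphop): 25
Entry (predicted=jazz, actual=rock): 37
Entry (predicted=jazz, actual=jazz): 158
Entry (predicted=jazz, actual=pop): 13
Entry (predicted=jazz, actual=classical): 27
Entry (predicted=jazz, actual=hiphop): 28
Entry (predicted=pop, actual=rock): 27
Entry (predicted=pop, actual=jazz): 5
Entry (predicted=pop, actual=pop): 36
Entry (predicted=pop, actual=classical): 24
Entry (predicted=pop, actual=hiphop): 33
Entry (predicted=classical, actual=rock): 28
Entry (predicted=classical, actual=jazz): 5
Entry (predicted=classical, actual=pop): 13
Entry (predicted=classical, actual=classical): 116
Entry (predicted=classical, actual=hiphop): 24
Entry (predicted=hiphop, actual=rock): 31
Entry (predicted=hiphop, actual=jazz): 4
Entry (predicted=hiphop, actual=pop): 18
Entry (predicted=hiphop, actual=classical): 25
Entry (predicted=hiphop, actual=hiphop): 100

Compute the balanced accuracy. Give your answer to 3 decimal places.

Balanced accuracy = mean of per-class recall.
  rock: recall = 91/214 = 0.4252
  jazz: recall = 158/174 = 0.9080
  pop: recall = 36/93 = 0.3871
  classical: recall = 116/211 = 0.5498
  hiphop: recall = 100/210 = 0.4762
Mean = (0.4252 + 0.9080 + 0.3871 + 0.5498 + 0.4762) / 5 = 0.549

0.549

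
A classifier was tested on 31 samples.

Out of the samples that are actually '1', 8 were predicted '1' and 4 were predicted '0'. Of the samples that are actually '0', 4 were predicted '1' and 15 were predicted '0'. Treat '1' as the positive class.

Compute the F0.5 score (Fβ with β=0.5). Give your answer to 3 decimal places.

Fβ = (1+β²)·TP / ((1+β²)·TP + β²·FN + FP), with β²=1/4
= 1.25·8 / (1.25·8 + 0.25·4 + 4) = 0.667

0.667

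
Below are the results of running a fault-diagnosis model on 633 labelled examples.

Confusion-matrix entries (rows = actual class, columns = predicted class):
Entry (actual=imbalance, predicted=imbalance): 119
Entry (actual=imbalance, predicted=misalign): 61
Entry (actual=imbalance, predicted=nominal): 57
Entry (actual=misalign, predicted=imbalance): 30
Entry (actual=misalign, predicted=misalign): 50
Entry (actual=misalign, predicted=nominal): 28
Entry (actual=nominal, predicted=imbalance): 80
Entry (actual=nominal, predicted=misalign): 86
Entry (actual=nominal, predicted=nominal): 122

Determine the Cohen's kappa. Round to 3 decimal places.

0.185

Observed agreement pₒ = trace/N = 291/633 = 0.4597
Expected agreement pₑ = Σ (rowᵢ·colᵢ)/N² = (237·229 + 108·197 + 288·207)/633² = 0.3373
κ = (pₒ − pₑ)/(1 − pₑ) = (0.4597 − 0.3373)/(1 − 0.3373) = 0.185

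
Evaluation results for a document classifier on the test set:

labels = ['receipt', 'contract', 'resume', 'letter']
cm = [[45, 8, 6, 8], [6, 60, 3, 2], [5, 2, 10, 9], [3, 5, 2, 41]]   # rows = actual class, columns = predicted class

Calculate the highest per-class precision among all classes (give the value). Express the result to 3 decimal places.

Per-class precision (TP/(TP+FP)):
  receipt: TP=45, FP=6+5+3=14 → 45/59 = 0.7627
  contract: TP=60, FP=8+2+5=15 → 60/75 = 0.8000
  resume: TP=10, FP=6+3+2=11 → 10/21 = 0.4762
  letter: TP=41, FP=8+2+9=19 → 41/60 = 0.6833
Highest is class 'contract' with precision = 0.800.

0.800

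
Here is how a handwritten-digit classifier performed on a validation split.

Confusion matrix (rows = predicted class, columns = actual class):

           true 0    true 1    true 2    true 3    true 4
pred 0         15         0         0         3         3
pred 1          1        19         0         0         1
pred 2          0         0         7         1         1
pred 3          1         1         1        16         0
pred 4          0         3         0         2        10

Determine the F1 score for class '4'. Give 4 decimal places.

Take TP from the diagonal, FP from the rest of the '4' prediction marginal, FN from the rest of the '4' actual marginal.
F1 score = 2·TP/(2·TP+FP+FN).
4: TP=10, FP=0+3+0+2=5, FN=3+1+1+0=5 → 20/30 = 0.66667

0.6667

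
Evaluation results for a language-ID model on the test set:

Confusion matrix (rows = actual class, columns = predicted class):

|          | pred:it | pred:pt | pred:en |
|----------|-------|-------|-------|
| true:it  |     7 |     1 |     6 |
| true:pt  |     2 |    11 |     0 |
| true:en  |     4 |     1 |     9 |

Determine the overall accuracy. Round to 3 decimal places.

Accuracy = trace / total = (7+11+9=27) / 41 = 27/41 = 0.659

0.659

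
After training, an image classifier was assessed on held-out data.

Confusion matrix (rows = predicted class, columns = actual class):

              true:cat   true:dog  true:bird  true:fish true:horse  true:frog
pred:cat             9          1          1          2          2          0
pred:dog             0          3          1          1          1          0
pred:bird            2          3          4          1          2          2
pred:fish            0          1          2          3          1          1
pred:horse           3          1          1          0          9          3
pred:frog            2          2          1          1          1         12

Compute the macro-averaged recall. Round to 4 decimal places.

Per-class recall (TP/(TP+FN)):
  cat: TP=9, FN=0+2+0+3+2=7 → 9/16 = 0.56250
  dog: TP=3, FN=1+3+1+1+2=8 → 3/11 = 0.27273
  bird: TP=4, FN=1+1+2+1+1=6 → 4/10 = 0.40000
  fish: TP=3, FN=2+1+1+0+1=5 → 3/8 = 0.37500
  horse: TP=9, FN=2+1+2+1+1=7 → 9/16 = 0.56250
  frog: TP=12, FN=0+0+2+1+3=6 → 12/18 = 0.66667
Macro-recall = mean = (0.56250 + 0.27273 + 0.40000 + 0.37500 + 0.56250 + 0.66667) / 6 = 0.4732

0.4732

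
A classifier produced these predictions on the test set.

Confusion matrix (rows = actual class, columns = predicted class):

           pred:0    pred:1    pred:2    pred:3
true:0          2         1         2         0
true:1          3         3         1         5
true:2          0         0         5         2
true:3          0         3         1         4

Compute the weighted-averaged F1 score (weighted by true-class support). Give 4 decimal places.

0.4229

Per-class F1 score (2·TP/(2·TP+FP+FN)):
  0: TP=2, FP=3+0+0=3, FN=1+2+0=3 → 4/10 = 0.40000
  1: TP=3, FP=1+0+3=4, FN=3+1+5=9 → 6/19 = 0.31579
  2: TP=5, FP=2+1+1=4, FN=0+0+2=2 → 10/16 = 0.62500
  3: TP=4, FP=0+5+2=7, FN=0+3+1=4 → 8/19 = 0.42105
Weighted-F1 score = Σ (supportᵢ/N)·F1 scoreᵢ with N=32: (5/32)·0.40000 + (12/32)·0.31579 + (7/32)·0.62500 + (8/32)·0.42105 = 0.4229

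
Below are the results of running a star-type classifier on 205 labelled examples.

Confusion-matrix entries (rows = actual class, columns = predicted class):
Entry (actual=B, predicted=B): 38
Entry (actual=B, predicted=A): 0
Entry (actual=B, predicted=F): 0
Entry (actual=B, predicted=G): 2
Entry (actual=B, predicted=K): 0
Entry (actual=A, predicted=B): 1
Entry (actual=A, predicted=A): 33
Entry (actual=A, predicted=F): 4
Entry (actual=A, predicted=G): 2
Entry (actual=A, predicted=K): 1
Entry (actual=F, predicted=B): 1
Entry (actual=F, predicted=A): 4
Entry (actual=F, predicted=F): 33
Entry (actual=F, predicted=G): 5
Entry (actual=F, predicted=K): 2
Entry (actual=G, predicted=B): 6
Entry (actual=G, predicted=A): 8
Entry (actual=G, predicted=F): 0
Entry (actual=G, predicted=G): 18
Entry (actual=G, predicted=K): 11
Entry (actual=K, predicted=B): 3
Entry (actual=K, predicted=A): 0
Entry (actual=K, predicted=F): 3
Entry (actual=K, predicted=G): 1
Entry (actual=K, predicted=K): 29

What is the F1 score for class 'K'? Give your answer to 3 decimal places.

One-vs-rest for 'K': TP = diagonal; FP = other classes predicted 'K'; FN = 'K' predicted as other.
F1 score = 2·TP/(2·TP+FP+FN).
K: TP=29, FP=0+1+2+11=14, FN=3+0+3+1=7 → 58/79 = 0.7342

0.734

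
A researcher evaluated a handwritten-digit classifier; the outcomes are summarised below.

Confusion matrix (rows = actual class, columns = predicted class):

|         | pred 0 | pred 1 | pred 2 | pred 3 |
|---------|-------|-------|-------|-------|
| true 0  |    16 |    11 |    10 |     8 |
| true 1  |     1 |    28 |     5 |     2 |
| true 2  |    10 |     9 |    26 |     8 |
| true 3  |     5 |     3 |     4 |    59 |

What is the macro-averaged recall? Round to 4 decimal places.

Per-class recall (TP/(TP+FN)):
  0: TP=16, FN=11+10+8=29 → 16/45 = 0.35556
  1: TP=28, FN=1+5+2=8 → 28/36 = 0.77778
  2: TP=26, FN=10+9+8=27 → 26/53 = 0.49057
  3: TP=59, FN=5+3+4=12 → 59/71 = 0.83099
Macro-recall = mean = (0.35556 + 0.77778 + 0.49057 + 0.83099) / 4 = 0.6137

0.6137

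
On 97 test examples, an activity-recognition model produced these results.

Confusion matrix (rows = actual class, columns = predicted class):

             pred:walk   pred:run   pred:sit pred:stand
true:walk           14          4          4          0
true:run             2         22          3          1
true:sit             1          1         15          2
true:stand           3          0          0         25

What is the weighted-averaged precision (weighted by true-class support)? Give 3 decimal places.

0.785

Per-class precision (TP/(TP+FP)):
  walk: TP=14, FP=2+1+3=6 → 14/20 = 0.7000
  run: TP=22, FP=4+1+0=5 → 22/27 = 0.8148
  sit: TP=15, FP=4+3+0=7 → 15/22 = 0.6818
  stand: TP=25, FP=0+1+2=3 → 25/28 = 0.8929
Weighted-precision = Σ (supportᵢ/N)·precisionᵢ with N=97: (22/97)·0.7000 + (28/97)·0.8148 + (19/97)·0.6818 + (28/97)·0.8929 = 0.785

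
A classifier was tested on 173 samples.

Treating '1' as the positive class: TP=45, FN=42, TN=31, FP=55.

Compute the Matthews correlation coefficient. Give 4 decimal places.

-0.1238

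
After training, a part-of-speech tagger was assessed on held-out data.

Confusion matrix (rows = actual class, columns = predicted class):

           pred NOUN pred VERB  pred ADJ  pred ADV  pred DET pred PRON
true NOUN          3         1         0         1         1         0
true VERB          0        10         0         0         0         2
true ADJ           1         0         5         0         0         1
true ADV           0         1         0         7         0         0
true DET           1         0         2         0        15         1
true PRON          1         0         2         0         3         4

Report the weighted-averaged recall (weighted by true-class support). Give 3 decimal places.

Per-class recall (TP/(TP+FN)):
  NOUN: TP=3, FN=1+0+1+1+0=3 → 3/6 = 0.5000
  VERB: TP=10, FN=0+0+0+0+2=2 → 10/12 = 0.8333
  ADJ: TP=5, FN=1+0+0+0+1=2 → 5/7 = 0.7143
  ADV: TP=7, FN=0+1+0+0+0=1 → 7/8 = 0.8750
  DET: TP=15, FN=1+0+2+0+1=4 → 15/19 = 0.7895
  PRON: TP=4, FN=1+0+2+0+3=6 → 4/10 = 0.4000
Weighted-recall = Σ (supportᵢ/N)·recallᵢ with N=62: (6/62)·0.5000 + (12/62)·0.8333 + (7/62)·0.7143 + (8/62)·0.8750 + (19/62)·0.7895 + (10/62)·0.4000 = 0.710

0.710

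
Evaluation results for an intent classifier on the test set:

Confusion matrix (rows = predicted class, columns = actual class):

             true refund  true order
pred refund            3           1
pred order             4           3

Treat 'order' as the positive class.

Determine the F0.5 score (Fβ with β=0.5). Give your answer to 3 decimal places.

0.469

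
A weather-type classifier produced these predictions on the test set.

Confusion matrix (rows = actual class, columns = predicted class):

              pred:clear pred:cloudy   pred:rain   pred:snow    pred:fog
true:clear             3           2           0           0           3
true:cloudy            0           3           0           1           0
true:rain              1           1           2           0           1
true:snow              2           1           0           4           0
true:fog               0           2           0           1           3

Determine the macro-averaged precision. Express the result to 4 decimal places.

0.5857

Per-class precision (TP/(TP+FP)):
  clear: TP=3, FP=0+1+2+0=3 → 3/6 = 0.50000
  cloudy: TP=3, FP=2+1+1+2=6 → 3/9 = 0.33333
  rain: TP=2, FP=0+0+0+0=0 → 2/2 = 1.00000
  snow: TP=4, FP=0+1+0+1=2 → 4/6 = 0.66667
  fog: TP=3, FP=3+0+1+0=4 → 3/7 = 0.42857
Macro-precision = mean = (0.50000 + 0.33333 + 1.00000 + 0.66667 + 0.42857) / 5 = 0.5857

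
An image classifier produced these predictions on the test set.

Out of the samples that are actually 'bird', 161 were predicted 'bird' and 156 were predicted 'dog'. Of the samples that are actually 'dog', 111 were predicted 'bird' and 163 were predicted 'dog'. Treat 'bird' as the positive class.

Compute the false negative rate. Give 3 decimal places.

0.492

FNR = FN/(FN+TP) = 156/(156+161) = 0.492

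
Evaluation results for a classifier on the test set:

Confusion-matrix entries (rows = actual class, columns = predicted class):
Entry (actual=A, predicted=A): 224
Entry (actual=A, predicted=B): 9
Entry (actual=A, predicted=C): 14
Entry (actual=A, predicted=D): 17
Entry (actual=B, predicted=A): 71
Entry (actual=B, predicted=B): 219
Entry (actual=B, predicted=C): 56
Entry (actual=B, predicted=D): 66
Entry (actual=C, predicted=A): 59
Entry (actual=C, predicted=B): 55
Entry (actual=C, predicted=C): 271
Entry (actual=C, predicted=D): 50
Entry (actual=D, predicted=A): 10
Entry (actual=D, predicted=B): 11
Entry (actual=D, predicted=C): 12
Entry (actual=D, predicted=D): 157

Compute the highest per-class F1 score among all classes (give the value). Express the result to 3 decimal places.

Per-class F1 score (2·TP/(2·TP+FP+FN)):
  A: TP=224, FP=71+59+10=140, FN=9+14+17=40 → 448/628 = 0.7134
  B: TP=219, FP=9+55+11=75, FN=71+56+66=193 → 438/706 = 0.6204
  C: TP=271, FP=14+56+12=82, FN=59+55+50=164 → 542/788 = 0.6878
  D: TP=157, FP=17+66+50=133, FN=10+11+12=33 → 314/480 = 0.6542
Highest is class 'A' with F1 score = 0.713.

0.713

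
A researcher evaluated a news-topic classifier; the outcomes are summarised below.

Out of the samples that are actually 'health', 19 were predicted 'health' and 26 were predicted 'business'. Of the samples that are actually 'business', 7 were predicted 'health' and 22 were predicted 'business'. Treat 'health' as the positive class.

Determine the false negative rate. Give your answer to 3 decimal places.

FNR = FN/(FN+TP) = 26/(26+19) = 0.578

0.578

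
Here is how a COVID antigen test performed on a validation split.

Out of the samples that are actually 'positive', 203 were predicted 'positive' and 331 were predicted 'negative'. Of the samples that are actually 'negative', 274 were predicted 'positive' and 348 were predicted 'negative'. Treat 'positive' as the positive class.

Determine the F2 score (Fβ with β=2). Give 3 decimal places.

0.388

Fβ = (1+β²)·TP / ((1+β²)·TP + β²·FN + FP), with β²=4
= 5·203 / (5·203 + 4·331 + 274) = 0.388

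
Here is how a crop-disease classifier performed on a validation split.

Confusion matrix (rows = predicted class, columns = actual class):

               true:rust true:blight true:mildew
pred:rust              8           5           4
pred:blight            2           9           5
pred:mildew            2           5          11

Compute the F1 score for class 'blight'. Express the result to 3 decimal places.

0.514

Treat 'blight' as positive and all other classes as negative.
F1 score = 2·TP/(2·TP+FP+FN).
blight: TP=9, FP=2+5=7, FN=5+5=10 → 18/35 = 0.5143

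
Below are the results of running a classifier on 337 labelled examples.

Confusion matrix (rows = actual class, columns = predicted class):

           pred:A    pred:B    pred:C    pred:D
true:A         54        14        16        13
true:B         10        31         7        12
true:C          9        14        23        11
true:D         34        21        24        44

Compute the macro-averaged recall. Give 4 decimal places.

0.4587

Per-class recall (TP/(TP+FN)):
  A: TP=54, FN=14+16+13=43 → 54/97 = 0.55670
  B: TP=31, FN=10+7+12=29 → 31/60 = 0.51667
  C: TP=23, FN=9+14+11=34 → 23/57 = 0.40351
  D: TP=44, FN=34+21+24=79 → 44/123 = 0.35772
Macro-recall = mean = (0.55670 + 0.51667 + 0.40351 + 0.35772) / 4 = 0.4587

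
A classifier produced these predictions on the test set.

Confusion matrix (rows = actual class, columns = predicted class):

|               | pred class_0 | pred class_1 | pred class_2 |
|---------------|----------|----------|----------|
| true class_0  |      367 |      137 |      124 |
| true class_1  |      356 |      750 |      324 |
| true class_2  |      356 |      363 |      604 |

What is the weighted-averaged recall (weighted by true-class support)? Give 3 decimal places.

Per-class recall (TP/(TP+FN)):
  class_0: TP=367, FN=137+124=261 → 367/628 = 0.5844
  class_1: TP=750, FN=356+324=680 → 750/1430 = 0.5245
  class_2: TP=604, FN=356+363=719 → 604/1323 = 0.4565
Weighted-recall = Σ (supportᵢ/N)·recallᵢ with N=3381: (628/3381)·0.5844 + (1430/3381)·0.5245 + (1323/3381)·0.4565 = 0.509

0.509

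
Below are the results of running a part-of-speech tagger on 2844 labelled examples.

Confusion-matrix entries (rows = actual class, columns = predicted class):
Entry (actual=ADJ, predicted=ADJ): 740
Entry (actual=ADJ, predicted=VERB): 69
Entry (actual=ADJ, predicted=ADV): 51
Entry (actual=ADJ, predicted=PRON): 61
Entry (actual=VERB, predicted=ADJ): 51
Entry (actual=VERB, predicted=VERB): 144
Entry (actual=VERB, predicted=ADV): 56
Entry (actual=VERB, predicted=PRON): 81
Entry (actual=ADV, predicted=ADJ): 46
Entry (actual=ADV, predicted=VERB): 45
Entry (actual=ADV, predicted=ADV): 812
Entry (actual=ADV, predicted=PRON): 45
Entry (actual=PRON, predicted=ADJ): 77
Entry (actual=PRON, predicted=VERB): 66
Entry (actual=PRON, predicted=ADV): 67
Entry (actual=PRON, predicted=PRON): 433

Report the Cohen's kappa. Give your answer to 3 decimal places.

0.650

Observed agreement pₒ = trace/N = 2129/2844 = 0.7486
Expected agreement pₑ = Σ (rowᵢ·colᵢ)/N² = (921·914 + 332·324 + 948·986 + 643·620)/2844² = 0.2822
κ = (pₒ − pₑ)/(1 − pₑ) = (0.7486 − 0.2822)/(1 − 0.2822) = 0.650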